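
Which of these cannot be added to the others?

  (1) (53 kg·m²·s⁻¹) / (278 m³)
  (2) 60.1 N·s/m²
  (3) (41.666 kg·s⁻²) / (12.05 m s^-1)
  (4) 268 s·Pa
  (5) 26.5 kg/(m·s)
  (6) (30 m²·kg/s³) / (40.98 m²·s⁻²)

In SI base units:
  (1) [kg·m²·s⁻¹] / [m³] = kg·m⁻¹·s⁻¹
  (2) N·s·m⁻² = kg·m·s⁻²·s·m⁻² = kg·m⁻¹·s⁻¹
  (3) [kg·s⁻²] / [m·s⁻¹] = kg·m⁻¹·s⁻¹
  (4) Pa·s = N·m⁻²·s = kg·m⁻¹·s⁻¹
  (5) kg·m⁻¹·s⁻¹
  (6) [kg·m²·s⁻³] / [m²·s⁻²] = kg·s⁻¹
All reduce to kg·m⁻¹·s⁻¹ except (6), which is kg·s⁻¹.

(6)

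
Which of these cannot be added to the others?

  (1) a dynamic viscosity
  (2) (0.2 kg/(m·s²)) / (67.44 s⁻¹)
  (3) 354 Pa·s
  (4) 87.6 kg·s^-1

(4)

In SI base units:
  (1) [dynamic viscosity] = kg·m⁻¹·s⁻¹
  (2) [kg·m⁻¹·s⁻²] / [s⁻¹] = kg·m⁻¹·s⁻¹
  (3) Pa·s = N·m⁻²·s = kg·m⁻¹·s⁻¹
  (4) kg·s⁻¹
All reduce to kg·m⁻¹·s⁻¹ except (4), which is kg·s⁻¹.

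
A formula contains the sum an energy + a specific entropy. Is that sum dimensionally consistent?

No

In SI base units:
  an energy:  [energy] = kg·m²·s⁻²
  a specific entropy:  [specific entropy] = m²·s⁻²·K⁻¹
kg·m²·s⁻² ≠ m²·s⁻²·K⁻¹, so they cannot be added.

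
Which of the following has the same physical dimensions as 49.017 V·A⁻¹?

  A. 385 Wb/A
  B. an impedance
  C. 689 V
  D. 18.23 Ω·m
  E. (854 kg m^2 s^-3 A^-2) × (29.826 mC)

B.

Reference: V·A⁻¹ = J·C⁻¹·A⁻¹ = kg·m²·s⁻³·A⁻².
Each option:
  A. Wb·A⁻¹ = V·s·A⁻¹ = kg·m²·s⁻²·A⁻²
  B. [impedance] = kg·m²·s⁻³·A⁻²  ← same
  C. V = J·C⁻¹ = kg·m²·s⁻³·A⁻¹
  D. Ω·m = V·A⁻¹·m = kg·m³·s⁻³·A⁻²
  E. [kg·m²·s⁻³·A⁻²] · [s·A] = kg·m²·s⁻²·A⁻¹
Only B. matches kg·m²·s⁻³·A⁻².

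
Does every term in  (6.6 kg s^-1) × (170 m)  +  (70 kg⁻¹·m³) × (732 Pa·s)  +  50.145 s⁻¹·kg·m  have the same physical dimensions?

In SI base units:
  (6.6 kg s^-1) × (170 m):  [kg·s⁻¹] · [m] = kg·m·s⁻¹
  (70 kg⁻¹·m³) × (732 Pa·s):  [kg⁻¹·m³] · [kg·m⁻¹·s⁻¹] = m²·s⁻¹
  50.145 s⁻¹·kg·m:  kg·m·s⁻¹
The terms do not share a single dimension (kg·m·s⁻¹ vs m²·s⁻¹).

No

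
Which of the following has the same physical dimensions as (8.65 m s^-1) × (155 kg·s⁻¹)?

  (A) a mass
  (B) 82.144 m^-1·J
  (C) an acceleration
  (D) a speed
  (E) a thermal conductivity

Reference: [m·s⁻¹] · [kg·s⁻¹] = kg·m·s⁻².
Each option:
  (A) [mass] = kg
  (B) J·m⁻¹ = N·m·m⁻¹ = kg·m·s⁻²  ← same
  (C) [acceleration] = m·s⁻²
  (D) [speed] = m·s⁻¹
  (E) [thermal conductivity] = kg·m·s⁻³·K⁻¹
Only (B) matches kg·m·s⁻².

(B)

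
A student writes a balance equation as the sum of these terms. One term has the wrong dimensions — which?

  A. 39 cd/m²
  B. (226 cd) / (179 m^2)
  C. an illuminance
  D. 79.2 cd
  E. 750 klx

D.

Expand each in SI base units:
  A. cd·m⁻² = m⁻²·cd
  B. [cd] / [m²] = m⁻²·cd
  C. [illuminance] = m⁻²·cd
  D. cd
  E. lx = lm·m⁻² = m⁻²·cd
All reduce to m⁻²·cd except D., which is cd.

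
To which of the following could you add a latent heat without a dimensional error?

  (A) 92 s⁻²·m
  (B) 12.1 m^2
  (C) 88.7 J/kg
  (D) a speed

(C)

Reference: [latent heat] = m²·s⁻².
Each option:
  (A) m·s⁻²
  (B) m²
  (C) J·kg⁻¹ = N·m·kg⁻¹ = m²·s⁻²  ← same
  (D) [speed] = m·s⁻¹
Only (C) matches m²·s⁻².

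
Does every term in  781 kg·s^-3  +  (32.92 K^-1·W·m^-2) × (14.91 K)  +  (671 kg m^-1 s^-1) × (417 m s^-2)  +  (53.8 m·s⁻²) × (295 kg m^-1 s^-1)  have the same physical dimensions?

In SI base units:
  781 kg·s^-3:  kg·s⁻³
  (32.92 K^-1·W·m^-2) × (14.91 K):  [kg·s⁻³·K⁻¹] · [K] = kg·s⁻³
  (671 kg m^-1 s^-1) × (417 m s^-2):  [kg·m⁻¹·s⁻¹] · [m·s⁻²] = kg·s⁻³
  (53.8 m·s⁻²) × (295 kg m^-1 s^-1):  [m·s⁻²] · [kg·m⁻¹·s⁻¹] = kg·s⁻³
Every term reduces to kg·s⁻³.

Yes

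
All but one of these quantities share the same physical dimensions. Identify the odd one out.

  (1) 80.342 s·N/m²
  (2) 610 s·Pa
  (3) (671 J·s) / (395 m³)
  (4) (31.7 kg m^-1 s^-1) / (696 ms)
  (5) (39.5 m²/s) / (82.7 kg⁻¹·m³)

(4)

Expand each in SI base units:
  (1) N·s·m⁻² = kg·m·s⁻²·s·m⁻² = kg·m⁻¹·s⁻¹
  (2) Pa·s = N·m⁻²·s = kg·m⁻¹·s⁻¹
  (3) [kg·m²·s⁻¹] / [m³] = kg·m⁻¹·s⁻¹
  (4) [kg·m⁻¹·s⁻¹] / [s] = kg·m⁻¹·s⁻²
  (5) [m²·s⁻¹] / [kg⁻¹·m³] = kg·m⁻¹·s⁻¹
All reduce to kg·m⁻¹·s⁻¹ except (4), which is kg·m⁻¹·s⁻².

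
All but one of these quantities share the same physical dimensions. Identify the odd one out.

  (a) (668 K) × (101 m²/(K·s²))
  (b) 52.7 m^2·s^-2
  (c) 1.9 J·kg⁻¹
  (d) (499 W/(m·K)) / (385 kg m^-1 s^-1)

(d)

In SI base units:
  (a) [K] · [m²·s⁻²·K⁻¹] = m²·s⁻²
  (b) m²·s⁻²
  (c) J·kg⁻¹ = N·m·kg⁻¹ = m²·s⁻²
  (d) [kg·m·s⁻³·K⁻¹] / [kg·m⁻¹·s⁻¹] = m²·s⁻²·K⁻¹
All reduce to m²·s⁻² except (d), which is m²·s⁻²·K⁻¹.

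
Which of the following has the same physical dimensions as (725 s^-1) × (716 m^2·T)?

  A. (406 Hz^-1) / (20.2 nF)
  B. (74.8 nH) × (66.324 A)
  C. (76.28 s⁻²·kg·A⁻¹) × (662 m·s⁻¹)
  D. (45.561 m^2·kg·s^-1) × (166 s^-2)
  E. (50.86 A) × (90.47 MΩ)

Reference: [s⁻¹] · [kg·m²·s⁻²·A⁻¹] = kg·m²·s⁻³·A⁻¹.
Each option:
  A. [s] / [kg⁻¹·m⁻²·s⁴·A²] = kg·m²·s⁻³·A⁻²
  B. [kg·m²·s⁻²·A⁻²] · [A] = kg·m²·s⁻²·A⁻¹
  C. [kg·s⁻²·A⁻¹] · [m·s⁻¹] = kg·m·s⁻³·A⁻¹
  D. [kg·m²·s⁻¹] · [s⁻²] = kg·m²·s⁻³
  E. [A] · [kg·m²·s⁻³·A⁻²] = kg·m²·s⁻³·A⁻¹  ← same
Only E. matches kg·m²·s⁻³·A⁻¹.

E.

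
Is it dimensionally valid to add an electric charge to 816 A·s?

In SI base units:
  an electric charge:  [electric charge] = s·A
  816 A·s:  A·s = s·A
Both are s·A, so they have the same dimensions and can be added.

Yes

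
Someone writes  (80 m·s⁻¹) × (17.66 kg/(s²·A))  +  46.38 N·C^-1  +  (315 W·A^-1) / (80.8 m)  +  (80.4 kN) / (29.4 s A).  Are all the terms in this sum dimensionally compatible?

Dimensions:
  (80 m·s⁻¹) × (17.66 kg/(s²·A)):  [m·s⁻¹] · [kg·s⁻²·A⁻¹] = kg·m·s⁻³·A⁻¹
  46.38 N·C^-1:  N·C⁻¹ = kg·m·s⁻²·(s·A)⁻¹ = kg·m·s⁻³·A⁻¹
  (315 W·A^-1) / (80.8 m):  [kg·m²·s⁻³·A⁻¹] / [m] = kg·m·s⁻³·A⁻¹
  (80.4 kN) / (29.4 s A):  [kg·m·s⁻²] / [s·A] = kg·m·s⁻³·A⁻¹
Every term reduces to kg·m·s⁻³·A⁻¹.

Yes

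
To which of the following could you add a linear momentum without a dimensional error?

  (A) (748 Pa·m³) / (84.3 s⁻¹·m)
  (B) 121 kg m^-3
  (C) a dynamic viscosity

Reference: [linear momentum] = kg·m·s⁻¹.
Each option:
  (A) [kg·m²·s⁻²] / [m·s⁻¹] = kg·m·s⁻¹  ← same
  (B) kg·m⁻³
  (C) [dynamic viscosity] = kg·m⁻¹·s⁻¹
Only (A) matches kg·m·s⁻¹.

(A)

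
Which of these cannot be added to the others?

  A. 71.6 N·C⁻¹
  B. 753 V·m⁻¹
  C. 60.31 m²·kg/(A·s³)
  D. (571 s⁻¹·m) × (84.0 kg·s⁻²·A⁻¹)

Dimensions:
  A. N·C⁻¹ = kg·m·s⁻²·(s·A)⁻¹ = kg·m·s⁻³·A⁻¹
  B. V·m⁻¹ = J·C⁻¹·m⁻¹ = kg·m·s⁻³·A⁻¹
  C. kg·m²·s⁻³·A⁻¹
  D. [m·s⁻¹] · [kg·s⁻²·A⁻¹] = kg·m·s⁻³·A⁻¹
All reduce to kg·m·s⁻³·A⁻¹ except C., which is kg·m²·s⁻³·A⁻¹.

C.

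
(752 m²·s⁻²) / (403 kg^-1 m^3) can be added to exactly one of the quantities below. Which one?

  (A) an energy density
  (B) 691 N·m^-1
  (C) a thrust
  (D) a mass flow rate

Reference: [m²·s⁻²] / [kg⁻¹·m³] = kg·m⁻¹·s⁻².
Each option:
  (A) [energy density] = kg·m⁻¹·s⁻²  ← same
  (B) N·m⁻¹ = kg·m·s⁻²·m⁻¹ = kg·s⁻²
  (C) [thrust] = kg·m·s⁻²
  (D) [mass flow rate] = kg·s⁻¹
Only (A) matches kg·m⁻¹·s⁻².

(A)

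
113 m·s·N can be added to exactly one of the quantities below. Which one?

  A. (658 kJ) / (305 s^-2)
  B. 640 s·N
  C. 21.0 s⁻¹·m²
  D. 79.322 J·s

D.

Reference: N·m·s = kg·m·s⁻²·m·s = kg·m²·s⁻¹.
Each option:
  A. [kg·m²·s⁻²] / [s⁻²] = kg·m²
  B. N·s = kg·m·s⁻²·s = kg·m·s⁻¹
  C. m²·s⁻¹
  D. J·s = N·m·s = kg·m²·s⁻¹  ← same
Only D. matches kg·m²·s⁻¹.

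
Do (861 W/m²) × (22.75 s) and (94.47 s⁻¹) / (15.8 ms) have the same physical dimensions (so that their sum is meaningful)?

Work out the base dimensions of each:
  (861 W/m²) × (22.75 s):  [kg·s⁻³] · [s] = kg·s⁻²
  (94.47 s⁻¹) / (15.8 ms):  [s⁻¹] / [s] = s⁻²
kg·s⁻² ≠ s⁻², so they cannot be added.

No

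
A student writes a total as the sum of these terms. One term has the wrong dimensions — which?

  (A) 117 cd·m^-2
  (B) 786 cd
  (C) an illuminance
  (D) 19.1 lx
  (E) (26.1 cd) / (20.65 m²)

Reduce each to base SI dimensions:
  (A) cd·m⁻² = m⁻²·cd
  (B) cd
  (C) [illuminance] = m⁻²·cd
  (D) lx = lm·m⁻² = m⁻²·cd
  (E) [cd] / [m²] = m⁻²·cd
All reduce to m⁻²·cd except (B), which is cd.

(B)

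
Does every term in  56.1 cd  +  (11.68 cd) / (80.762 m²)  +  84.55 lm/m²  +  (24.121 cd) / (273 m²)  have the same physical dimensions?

Work out the base dimensions of each:
  56.1 cd:  cd
  (11.68 cd) / (80.762 m²):  [cd] / [m²] = m⁻²·cd
  84.55 lm/m²:  lm·m⁻² = cd·m⁻² = m⁻²·cd
  (24.121 cd) / (273 m²):  [cd] / [m²] = m⁻²·cd
The terms do not share a single dimension (cd vs m⁻²·cd).

No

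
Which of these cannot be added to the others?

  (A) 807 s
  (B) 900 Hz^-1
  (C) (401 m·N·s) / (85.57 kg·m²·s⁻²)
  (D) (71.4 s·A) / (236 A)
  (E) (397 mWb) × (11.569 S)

Expand each in SI base units:
  (A) s
  (B) Hz⁻¹ = (s⁻¹)⁻¹ = s
  (C) [kg·m²·s⁻¹] / [kg·m²·s⁻²] = s
  (D) [s·A] / [A] = s
  (E) [kg·m²·s⁻²·A⁻¹] · [kg⁻¹·m⁻²·s³·A²] = s·A
All reduce to s except (E), which is s·A.

(E)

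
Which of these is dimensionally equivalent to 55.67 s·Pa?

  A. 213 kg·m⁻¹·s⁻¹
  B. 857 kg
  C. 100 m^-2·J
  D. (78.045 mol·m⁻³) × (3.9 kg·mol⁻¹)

A.

Reference: Pa·s = N·m⁻²·s = kg·m⁻¹·s⁻¹.
Each option:
  A. kg·m⁻¹·s⁻¹  ← same
  B. kg
  C. J·m⁻² = N·m·m⁻² = kg·s⁻²
  D. [m⁻³·mol] · [kg·mol⁻¹] = kg·m⁻³
Only A. matches kg·m⁻¹·s⁻¹.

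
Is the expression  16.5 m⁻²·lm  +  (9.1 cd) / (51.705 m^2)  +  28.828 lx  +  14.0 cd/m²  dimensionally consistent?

Work out the base dimensions of each:
  16.5 m⁻²·lm:  lm·m⁻² = cd·m⁻² = m⁻²·cd
  (9.1 cd) / (51.705 m^2):  [cd] / [m²] = m⁻²·cd
  28.828 lx:  lx = lm·m⁻² = m⁻²·cd
  14.0 cd/m²:  cd·m⁻² = m⁻²·cd
Every term reduces to m⁻²·cd.

Yes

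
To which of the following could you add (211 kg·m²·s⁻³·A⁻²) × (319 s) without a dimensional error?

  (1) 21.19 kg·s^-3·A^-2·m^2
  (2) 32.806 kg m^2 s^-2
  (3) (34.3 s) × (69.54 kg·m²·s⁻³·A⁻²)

Reference: [kg·m²·s⁻³·A⁻²] · [s] = kg·m²·s⁻²·A⁻².
Each option:
  (1) kg·m²·s⁻³·A⁻²
  (2) kg·m²·s⁻²
  (3) [s] · [kg·m²·s⁻³·A⁻²] = kg·m²·s⁻²·A⁻²  ← same
Only (3) matches kg·m²·s⁻²·A⁻².

(3)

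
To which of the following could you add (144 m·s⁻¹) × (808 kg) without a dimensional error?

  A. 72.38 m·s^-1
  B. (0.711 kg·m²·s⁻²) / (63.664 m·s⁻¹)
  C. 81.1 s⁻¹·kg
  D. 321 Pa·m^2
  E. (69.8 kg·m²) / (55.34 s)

B.

Reference: [m·s⁻¹] · [kg] = kg·m·s⁻¹.
Each option:
  A. m·s⁻¹
  B. [kg·m²·s⁻²] / [m·s⁻¹] = kg·m·s⁻¹  ← same
  C. kg·s⁻¹
  D. Pa·m² = N·m⁻²·m² = kg·m·s⁻²
  E. [kg·m²] / [s] = kg·m²·s⁻¹
Only B. matches kg·m·s⁻¹.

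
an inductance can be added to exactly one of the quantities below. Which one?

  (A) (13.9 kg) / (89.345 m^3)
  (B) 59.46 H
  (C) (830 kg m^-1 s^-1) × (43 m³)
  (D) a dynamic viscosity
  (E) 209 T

(B)

Reference: [inductance] = kg·m²·s⁻²·A⁻².
Each option:
  (A) [kg] / [m³] = kg·m⁻³
  (B) H = V·s·A⁻¹ = kg·m²·s⁻²·A⁻²  ← same
  (C) [kg·m⁻¹·s⁻¹] · [m³] = kg·m²·s⁻¹
  (D) [dynamic viscosity] = kg·m⁻¹·s⁻¹
  (E) T = Wb·m⁻² = kg·s⁻²·A⁻¹
Only (B) matches kg·m²·s⁻²·A⁻².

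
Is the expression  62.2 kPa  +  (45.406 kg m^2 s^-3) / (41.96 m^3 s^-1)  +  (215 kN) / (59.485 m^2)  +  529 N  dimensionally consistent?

In SI base units:
  62.2 kPa:  Pa = N·m⁻² = kg·m⁻¹·s⁻²
  (45.406 kg m^2 s^-3) / (41.96 m^3 s^-1):  [kg·m²·s⁻³] / [m³·s⁻¹] = kg·m⁻¹·s⁻²
  (215 kN) / (59.485 m^2):  [kg·m·s⁻²] / [m²] = kg·m⁻¹·s⁻²
  529 N:  N = kg·m·s⁻²
The terms do not share a single dimension (kg·m·s⁻² vs kg·m⁻¹·s⁻²).

No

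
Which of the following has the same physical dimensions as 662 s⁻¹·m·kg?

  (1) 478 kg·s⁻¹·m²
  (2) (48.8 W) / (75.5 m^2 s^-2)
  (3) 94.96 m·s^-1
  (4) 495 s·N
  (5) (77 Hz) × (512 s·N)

Reference: kg·m·s⁻¹.
Each option:
  (1) kg·m²·s⁻¹
  (2) [kg·m²·s⁻³] / [m²·s⁻²] = kg·s⁻¹
  (3) m·s⁻¹
  (4) N·s = kg·m·s⁻²·s = kg·m·s⁻¹  ← same
  (5) [s⁻¹] · [kg·m·s⁻¹] = kg·m·s⁻²
Only (4) matches kg·m·s⁻¹.

(4)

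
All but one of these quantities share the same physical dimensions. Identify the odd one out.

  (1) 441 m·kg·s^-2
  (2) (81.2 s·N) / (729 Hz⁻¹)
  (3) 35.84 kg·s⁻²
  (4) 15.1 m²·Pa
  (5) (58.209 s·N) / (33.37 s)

(3)

Expand each in SI base units:
  (1) kg·m·s⁻²
  (2) [kg·m·s⁻¹] / [s] = kg·m·s⁻²
  (3) kg·s⁻²
  (4) Pa·m² = N·m⁻²·m² = kg·m·s⁻²
  (5) [kg·m·s⁻¹] / [s] = kg·m·s⁻²
All reduce to kg·m·s⁻² except (3), which is kg·s⁻².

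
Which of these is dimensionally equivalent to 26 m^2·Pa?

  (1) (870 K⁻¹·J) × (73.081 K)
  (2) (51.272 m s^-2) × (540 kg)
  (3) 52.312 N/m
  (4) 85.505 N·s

(2)

Reference: Pa·m² = N·m⁻²·m² = kg·m·s⁻².
Each option:
  (1) [kg·m²·s⁻²·K⁻¹] · [K] = kg·m²·s⁻²
  (2) [m·s⁻²] · [kg] = kg·m·s⁻²  ← same
  (3) N·m⁻¹ = kg·m·s⁻²·m⁻¹ = kg·s⁻²
  (4) N·s = kg·m·s⁻²·s = kg·m·s⁻¹
Only (2) matches kg·m·s⁻².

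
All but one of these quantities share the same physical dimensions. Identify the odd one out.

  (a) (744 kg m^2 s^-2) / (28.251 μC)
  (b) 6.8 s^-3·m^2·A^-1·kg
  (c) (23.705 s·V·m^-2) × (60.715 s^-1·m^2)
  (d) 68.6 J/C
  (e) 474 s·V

(e)

Expand each in SI base units:
  (a) [kg·m²·s⁻²] / [s·A] = kg·m²·s⁻³·A⁻¹
  (b) kg·m²·s⁻³·A⁻¹
  (c) [kg·s⁻²·A⁻¹] · [m²·s⁻¹] = kg·m²·s⁻³·A⁻¹
  (d) J·C⁻¹ = N·m·(s·A)⁻¹ = kg·m²·s⁻³·A⁻¹
  (e) V·s = J·C⁻¹·s = kg·m²·s⁻²·A⁻¹
All reduce to kg·m²·s⁻³·A⁻¹ except (e), which is kg·m²·s⁻²·A⁻¹.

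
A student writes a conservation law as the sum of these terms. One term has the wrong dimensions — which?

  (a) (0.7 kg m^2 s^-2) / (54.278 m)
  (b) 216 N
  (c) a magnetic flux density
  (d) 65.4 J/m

Expand each in SI base units:
  (a) [kg·m²·s⁻²] / [m] = kg·m·s⁻²
  (b) N = kg·m·s⁻²
  (c) [magnetic flux density] = kg·s⁻²·A⁻¹
  (d) J·m⁻¹ = N·m·m⁻¹ = kg·m·s⁻²
All reduce to kg·m·s⁻² except (c), which is kg·s⁻²·A⁻¹.

(c)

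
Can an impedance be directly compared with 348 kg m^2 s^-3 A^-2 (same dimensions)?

Work out the base dimensions of each:
  an impedance:  [impedance] = kg·m²·s⁻³·A⁻²
  348 kg m^2 s^-3 A^-2:  kg·m²·s⁻³·A⁻²
Both are kg·m²·s⁻³·A⁻², so they have the same dimensions and can be added.

Yes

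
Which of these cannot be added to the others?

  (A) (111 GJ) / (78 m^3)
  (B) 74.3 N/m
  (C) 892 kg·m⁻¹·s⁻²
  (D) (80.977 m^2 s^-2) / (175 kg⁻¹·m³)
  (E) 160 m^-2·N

In SI base units:
  (A) [kg·m²·s⁻²] / [m³] = kg·m⁻¹·s⁻²
  (B) N·m⁻¹ = kg·m·s⁻²·m⁻¹ = kg·s⁻²
  (C) kg·m⁻¹·s⁻²
  (D) [m²·s⁻²] / [kg⁻¹·m³] = kg·m⁻¹·s⁻²
  (E) N·m⁻² = kg·m·s⁻²·m⁻² = kg·m⁻¹·s⁻²
All reduce to kg·m⁻¹·s⁻² except (B), which is kg·s⁻².

(B)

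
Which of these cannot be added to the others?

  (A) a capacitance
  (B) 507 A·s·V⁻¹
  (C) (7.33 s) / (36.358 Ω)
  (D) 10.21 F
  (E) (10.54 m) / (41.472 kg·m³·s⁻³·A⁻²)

(E)

Work out the base dimensions of each:
  (A) [capacitance] = kg⁻¹·m⁻²·s⁴·A²
  (B) A·s·V⁻¹ = A·s·(J·C⁻¹)⁻¹ = kg⁻¹·m⁻²·s⁴·A²
  (C) [s] / [kg·m²·s⁻³·A⁻²] = kg⁻¹·m⁻²·s⁴·A²
  (D) F = C·V⁻¹ = kg⁻¹·m⁻²·s⁴·A²
  (E) [m] / [kg·m³·s⁻³·A⁻²] = kg⁻¹·m⁻²·s³·A²
All reduce to kg⁻¹·m⁻²·s⁴·A² except (E), which is kg⁻¹·m⁻²·s³·A².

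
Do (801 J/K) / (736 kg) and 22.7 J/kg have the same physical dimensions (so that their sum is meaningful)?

In SI base units:
  (801 J/K) / (736 kg):  [kg·m²·s⁻²·K⁻¹] / [kg] = m²·s⁻²·K⁻¹
  22.7 J/kg:  J·kg⁻¹ = N·m·kg⁻¹ = m²·s⁻²
m²·s⁻²·K⁻¹ ≠ m²·s⁻², so they cannot be added.

No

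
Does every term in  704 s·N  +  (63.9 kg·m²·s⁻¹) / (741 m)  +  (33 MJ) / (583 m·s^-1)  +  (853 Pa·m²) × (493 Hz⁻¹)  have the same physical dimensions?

Yes

Dimensions:
  704 s·N:  N·s = kg·m·s⁻²·s = kg·m·s⁻¹
  (63.9 kg·m²·s⁻¹) / (741 m):  [kg·m²·s⁻¹] / [m] = kg·m·s⁻¹
  (33 MJ) / (583 m·s^-1):  [kg·m²·s⁻²] / [m·s⁻¹] = kg·m·s⁻¹
  (853 Pa·m²) × (493 Hz⁻¹):  [kg·m·s⁻²] · [s] = kg·m·s⁻¹
Every term reduces to kg·m·s⁻¹.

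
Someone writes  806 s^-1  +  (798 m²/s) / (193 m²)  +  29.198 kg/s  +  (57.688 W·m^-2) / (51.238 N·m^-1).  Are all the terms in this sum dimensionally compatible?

Reduce each to base SI dimensions:
  806 s^-1:  s⁻¹
  (798 m²/s) / (193 m²):  [m²·s⁻¹] / [m²] = s⁻¹
  29.198 kg/s:  kg·s⁻¹
  (57.688 W·m^-2) / (51.238 N·m^-1):  [kg·s⁻³] / [kg·s⁻²] = s⁻¹
The terms do not share a single dimension (kg·s⁻¹ vs s⁻¹).

No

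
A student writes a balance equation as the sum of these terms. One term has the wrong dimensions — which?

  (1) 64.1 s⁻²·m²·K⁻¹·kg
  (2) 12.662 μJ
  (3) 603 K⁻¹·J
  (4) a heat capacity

(2)

In SI base units:
  (1) kg·m²·s⁻²·K⁻¹
  (2) J = N·m = kg·m²·s⁻²
  (3) J·K⁻¹ = N·m·K⁻¹ = kg·m²·s⁻²·K⁻¹
  (4) [heat capacity] = kg·m²·s⁻²·K⁻¹
All reduce to kg·m²·s⁻²·K⁻¹ except (2), which is kg·m²·s⁻².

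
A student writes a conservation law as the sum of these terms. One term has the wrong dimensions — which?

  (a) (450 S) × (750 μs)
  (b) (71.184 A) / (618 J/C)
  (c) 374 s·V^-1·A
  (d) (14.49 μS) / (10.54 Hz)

Work out the base dimensions of each:
  (a) [kg⁻¹·m⁻²·s³·A²] · [s] = kg⁻¹·m⁻²·s⁴·A²
  (b) [A] / [kg·m²·s⁻³·A⁻¹] = kg⁻¹·m⁻²·s³·A²
  (c) A·s·V⁻¹ = A·s·(J·C⁻¹)⁻¹ = kg⁻¹·m⁻²·s⁴·A²
  (d) [kg⁻¹·m⁻²·s³·A²] / [s⁻¹] = kg⁻¹·m⁻²·s⁴·A²
All reduce to kg⁻¹·m⁻²·s⁴·A² except (b), which is kg⁻¹·m⁻²·s³·A².

(b)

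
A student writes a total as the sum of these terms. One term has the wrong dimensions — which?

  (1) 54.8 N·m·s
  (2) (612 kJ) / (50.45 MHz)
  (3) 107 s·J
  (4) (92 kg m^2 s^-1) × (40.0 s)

Reduce each to base SI dimensions:
  (1) N·m·s = kg·m·s⁻²·m·s = kg·m²·s⁻¹
  (2) [kg·m²·s⁻²] / [s⁻¹] = kg·m²·s⁻¹
  (3) J·s = N·m·s = kg·m²·s⁻¹
  (4) [kg·m²·s⁻¹] · [s] = kg·m²
All reduce to kg·m²·s⁻¹ except (4), which is kg·m².

(4)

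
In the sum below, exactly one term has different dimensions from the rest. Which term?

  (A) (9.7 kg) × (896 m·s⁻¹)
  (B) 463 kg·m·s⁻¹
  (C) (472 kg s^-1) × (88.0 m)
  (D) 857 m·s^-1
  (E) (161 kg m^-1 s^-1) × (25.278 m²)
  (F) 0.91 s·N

(D)

Work out the base dimensions of each:
  (A) [kg] · [m·s⁻¹] = kg·m·s⁻¹
  (B) kg·m·s⁻¹
  (C) [kg·s⁻¹] · [m] = kg·m·s⁻¹
  (D) m·s⁻¹
  (E) [kg·m⁻¹·s⁻¹] · [m²] = kg·m·s⁻¹
  (F) N·s = kg·m·s⁻²·s = kg·m·s⁻¹
All reduce to kg·m·s⁻¹ except (D), which is m·s⁻¹.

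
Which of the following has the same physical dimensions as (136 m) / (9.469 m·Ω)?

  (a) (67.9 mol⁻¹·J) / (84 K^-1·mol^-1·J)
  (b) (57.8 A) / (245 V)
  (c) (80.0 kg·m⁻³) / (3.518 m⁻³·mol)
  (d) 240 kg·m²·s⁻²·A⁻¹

(b)

Reference: [m] / [kg·m³·s⁻³·A⁻²] = kg⁻¹·m⁻²·s³·A².
Each option:
  (a) [kg·m²·s⁻²·mol⁻¹] / [kg·m²·s⁻²·K⁻¹·mol⁻¹] = K
  (b) [A] / [kg·m²·s⁻³·A⁻¹] = kg⁻¹·m⁻²·s³·A²  ← same
  (c) [kg·m⁻³] / [m⁻³·mol] = kg·mol⁻¹
  (d) kg·m²·s⁻²·A⁻¹
Only (b) matches kg⁻¹·m⁻²·s³·A².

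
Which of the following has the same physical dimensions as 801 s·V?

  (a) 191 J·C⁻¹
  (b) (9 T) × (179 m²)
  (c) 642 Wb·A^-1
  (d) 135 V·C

(b)

Reference: V·s = J·C⁻¹·s = kg·m²·s⁻²·A⁻¹.
Each option:
  (a) J·C⁻¹ = N·m·(s·A)⁻¹ = kg·m²·s⁻³·A⁻¹
  (b) [kg·s⁻²·A⁻¹] · [m²] = kg·m²·s⁻²·A⁻¹  ← same
  (c) Wb·A⁻¹ = V·s·A⁻¹ = kg·m²·s⁻²·A⁻²
  (d) C·V = s·A·J·C⁻¹ = kg·m²·s⁻²
Only (b) matches kg·m²·s⁻²·A⁻¹.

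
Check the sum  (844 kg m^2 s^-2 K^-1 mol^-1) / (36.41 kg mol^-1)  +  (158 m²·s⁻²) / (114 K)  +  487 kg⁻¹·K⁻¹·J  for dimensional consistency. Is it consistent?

Yes

Work out the base dimensions of each:
  (844 kg m^2 s^-2 K^-1 mol^-1) / (36.41 kg mol^-1):  [kg·m²·s⁻²·K⁻¹·mol⁻¹] / [kg·mol⁻¹] = m²·s⁻²·K⁻¹
  (158 m²·s⁻²) / (114 K):  [m²·s⁻²] / [K] = m²·s⁻²·K⁻¹
  487 kg⁻¹·K⁻¹·J:  J·kg⁻¹·K⁻¹ = N·m·kg⁻¹·K⁻¹ = m²·s⁻²·K⁻¹
Every term reduces to m²·s⁻²·K⁻¹.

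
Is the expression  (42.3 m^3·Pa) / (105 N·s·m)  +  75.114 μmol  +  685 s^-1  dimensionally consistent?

No

Reduce each to base SI dimensions:
  (42.3 m^3·Pa) / (105 N·s·m):  [kg·m²·s⁻²] / [kg·m²·s⁻¹] = s⁻¹
  75.114 μmol:  mol
  685 s^-1:  s⁻¹
The terms do not share a single dimension (mol vs s⁻¹).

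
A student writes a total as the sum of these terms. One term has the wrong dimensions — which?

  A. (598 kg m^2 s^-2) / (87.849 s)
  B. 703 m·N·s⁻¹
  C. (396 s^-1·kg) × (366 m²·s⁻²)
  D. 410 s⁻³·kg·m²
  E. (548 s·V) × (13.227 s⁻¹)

Dimensions:
  A. [kg·m²·s⁻²] / [s] = kg·m²·s⁻³
  B. N·m·s⁻¹ = kg·m·s⁻²·m·s⁻¹ = kg·m²·s⁻³
  C. [kg·s⁻¹] · [m²·s⁻²] = kg·m²·s⁻³
  D. kg·m²·s⁻³
  E. [kg·m²·s⁻²·A⁻¹] · [s⁻¹] = kg·m²·s⁻³·A⁻¹
All reduce to kg·m²·s⁻³ except E., which is kg·m²·s⁻³·A⁻¹.

E.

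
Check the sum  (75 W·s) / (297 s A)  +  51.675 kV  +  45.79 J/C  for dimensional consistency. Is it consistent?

Yes

Reduce each to base SI dimensions:
  (75 W·s) / (297 s A):  [kg·m²·s⁻²] / [s·A] = kg·m²·s⁻³·A⁻¹
  51.675 kV:  V = J·C⁻¹ = kg·m²·s⁻³·A⁻¹
  45.79 J/C:  J·C⁻¹ = N·m·(s·A)⁻¹ = kg·m²·s⁻³·A⁻¹
Every term reduces to kg·m²·s⁻³·A⁻¹.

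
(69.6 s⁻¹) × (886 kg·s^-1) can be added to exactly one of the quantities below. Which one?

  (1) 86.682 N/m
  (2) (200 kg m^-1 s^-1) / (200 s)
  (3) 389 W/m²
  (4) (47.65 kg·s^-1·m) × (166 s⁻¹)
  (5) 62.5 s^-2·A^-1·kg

(1)

Reference: [s⁻¹] · [kg·s⁻¹] = kg·s⁻².
Each option:
  (1) N·m⁻¹ = kg·m·s⁻²·m⁻¹ = kg·s⁻²  ← same
  (2) [kg·m⁻¹·s⁻¹] / [s] = kg·m⁻¹·s⁻²
  (3) W·m⁻² = J·s⁻¹·m⁻² = kg·s⁻³
  (4) [kg·m·s⁻¹] · [s⁻¹] = kg·m·s⁻²
  (5) kg·s⁻²·A⁻¹
Only (1) matches kg·s⁻².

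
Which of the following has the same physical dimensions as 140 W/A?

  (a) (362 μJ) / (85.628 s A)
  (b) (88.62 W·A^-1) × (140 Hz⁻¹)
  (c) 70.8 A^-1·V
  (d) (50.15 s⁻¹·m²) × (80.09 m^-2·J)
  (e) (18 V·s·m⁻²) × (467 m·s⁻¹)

Reference: W·A⁻¹ = J·s⁻¹·A⁻¹ = kg·m²·s⁻³·A⁻¹.
Each option:
  (a) [kg·m²·s⁻²] / [s·A] = kg·m²·s⁻³·A⁻¹  ← same
  (b) [kg·m²·s⁻³·A⁻¹] · [s] = kg·m²·s⁻²·A⁻¹
  (c) V·A⁻¹ = J·C⁻¹·A⁻¹ = kg·m²·s⁻³·A⁻²
  (d) [m²·s⁻¹] · [kg·s⁻²] = kg·m²·s⁻³
  (e) [kg·s⁻²·A⁻¹] · [m·s⁻¹] = kg·m·s⁻³·A⁻¹
Only (a) matches kg·m²·s⁻³·A⁻¹.

(a)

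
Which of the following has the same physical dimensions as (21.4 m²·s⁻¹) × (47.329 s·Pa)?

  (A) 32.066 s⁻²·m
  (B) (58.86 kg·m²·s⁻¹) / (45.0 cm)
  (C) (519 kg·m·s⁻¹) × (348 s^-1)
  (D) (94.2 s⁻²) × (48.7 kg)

Reference: [m²·s⁻¹] · [kg·m⁻¹·s⁻¹] = kg·m·s⁻².
Each option:
  (A) m·s⁻²
  (B) [kg·m²·s⁻¹] / [m] = kg·m·s⁻¹
  (C) [kg·m·s⁻¹] · [s⁻¹] = kg·m·s⁻²  ← same
  (D) [s⁻²] · [kg] = kg·s⁻²
Only (C) matches kg·m·s⁻².

(C)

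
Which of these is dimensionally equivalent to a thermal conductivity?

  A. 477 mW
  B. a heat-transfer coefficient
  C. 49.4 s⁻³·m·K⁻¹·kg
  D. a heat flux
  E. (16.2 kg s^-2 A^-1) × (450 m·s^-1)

Reference: [thermal conductivity] = kg·m·s⁻³·K⁻¹.
Each option:
  A. W = J·s⁻¹ = kg·m²·s⁻³
  B. [heat-transfer coefficient] = kg·s⁻³·K⁻¹
  C. kg·m·s⁻³·K⁻¹  ← same
  D. [heat flux] = kg·s⁻³
  E. [kg·s⁻²·A⁻¹] · [m·s⁻¹] = kg·m·s⁻³·A⁻¹
Only C. matches kg·m·s⁻³·K⁻¹.

C.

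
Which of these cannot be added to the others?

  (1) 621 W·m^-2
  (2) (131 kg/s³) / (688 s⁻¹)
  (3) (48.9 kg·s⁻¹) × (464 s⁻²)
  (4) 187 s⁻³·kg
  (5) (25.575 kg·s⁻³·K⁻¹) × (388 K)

(2)

Reduce each to base SI dimensions:
  (1) W·m⁻² = J·s⁻¹·m⁻² = kg·s⁻³
  (2) [kg·s⁻³] / [s⁻¹] = kg·s⁻²
  (3) [kg·s⁻¹] · [s⁻²] = kg·s⁻³
  (4) kg·s⁻³
  (5) [kg·s⁻³·K⁻¹] · [K] = kg·s⁻³
All reduce to kg·s⁻³ except (2), which is kg·s⁻².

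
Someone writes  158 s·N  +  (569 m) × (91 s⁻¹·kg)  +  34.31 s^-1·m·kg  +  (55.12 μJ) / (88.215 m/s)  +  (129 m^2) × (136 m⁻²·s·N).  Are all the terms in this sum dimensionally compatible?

In SI base units:
  158 s·N:  N·s = kg·m·s⁻²·s = kg·m·s⁻¹
  (569 m) × (91 s⁻¹·kg):  [m] · [kg·s⁻¹] = kg·m·s⁻¹
  34.31 s^-1·m·kg:  kg·m·s⁻¹
  (55.12 μJ) / (88.215 m/s):  [kg·m²·s⁻²] / [m·s⁻¹] = kg·m·s⁻¹
  (129 m^2) × (136 m⁻²·s·N):  [m²] · [kg·m⁻¹·s⁻¹] = kg·m·s⁻¹
Every term reduces to kg·m·s⁻¹.

Yes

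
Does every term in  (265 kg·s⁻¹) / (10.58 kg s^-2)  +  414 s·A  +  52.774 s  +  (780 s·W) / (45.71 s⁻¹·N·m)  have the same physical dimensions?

Expand each in SI base units:
  (265 kg·s⁻¹) / (10.58 kg s^-2):  [kg·s⁻¹] / [kg·s⁻²] = s
  414 s·A:  A·s = s·A
  52.774 s:  s
  (780 s·W) / (45.71 s⁻¹·N·m):  [kg·m²·s⁻²] / [kg·m²·s⁻³] = s
The terms do not share a single dimension (s vs s·A).

No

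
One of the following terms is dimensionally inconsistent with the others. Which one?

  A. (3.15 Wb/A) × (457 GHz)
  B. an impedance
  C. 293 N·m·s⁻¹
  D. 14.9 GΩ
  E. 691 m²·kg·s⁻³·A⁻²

In SI base units:
  A. [kg·m²·s⁻²·A⁻²] · [s⁻¹] = kg·m²·s⁻³·A⁻²
  B. [impedance] = kg·m²·s⁻³·A⁻²
  C. N·m·s⁻¹ = kg·m·s⁻²·m·s⁻¹ = kg·m²·s⁻³
  D. Ω = V·A⁻¹ = kg·m²·s⁻³·A⁻²
  E. kg·m²·s⁻³·A⁻²
All reduce to kg·m²·s⁻³·A⁻² except C., which is kg·m²·s⁻³.

C.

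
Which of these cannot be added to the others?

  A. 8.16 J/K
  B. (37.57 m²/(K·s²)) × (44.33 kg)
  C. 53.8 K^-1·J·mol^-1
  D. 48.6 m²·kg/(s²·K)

C.

Reduce each to base SI dimensions:
  A. J·K⁻¹ = N·m·K⁻¹ = kg·m²·s⁻²·K⁻¹
  B. [m²·s⁻²·K⁻¹] · [kg] = kg·m²·s⁻²·K⁻¹
  C. J·mol⁻¹·K⁻¹ = N·m·mol⁻¹·K⁻¹ = kg·m²·s⁻²·K⁻¹·mol⁻¹
  D. kg·m²·s⁻²·K⁻¹
All reduce to kg·m²·s⁻²·K⁻¹ except C., which is kg·m²·s⁻²·K⁻¹·mol⁻¹.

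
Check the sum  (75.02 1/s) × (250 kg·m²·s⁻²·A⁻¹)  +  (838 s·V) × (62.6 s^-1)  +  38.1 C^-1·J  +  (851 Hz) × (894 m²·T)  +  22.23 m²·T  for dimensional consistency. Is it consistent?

Work out the base dimensions of each:
  (75.02 1/s) × (250 kg·m²·s⁻²·A⁻¹):  [s⁻¹] · [kg·m²·s⁻²·A⁻¹] = kg·m²·s⁻³·A⁻¹
  (838 s·V) × (62.6 s^-1):  [kg·m²·s⁻²·A⁻¹] · [s⁻¹] = kg·m²·s⁻³·A⁻¹
  38.1 C^-1·J:  J·C⁻¹ = N·m·(s·A)⁻¹ = kg·m²·s⁻³·A⁻¹
  (851 Hz) × (894 m²·T):  [s⁻¹] · [kg·m²·s⁻²·A⁻¹] = kg·m²·s⁻³·A⁻¹
  22.23 m²·T:  T·m² = Wb·m⁻²·m² = kg·m²·s⁻²·A⁻¹
The terms do not share a single dimension (kg·m²·s⁻²·A⁻¹ vs kg·m²·s⁻³·A⁻¹).

No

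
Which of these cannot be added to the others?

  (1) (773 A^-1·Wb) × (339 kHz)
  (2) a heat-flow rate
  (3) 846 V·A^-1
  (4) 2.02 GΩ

(2)

Dimensions:
  (1) [kg·m²·s⁻²·A⁻²] · [s⁻¹] = kg·m²·s⁻³·A⁻²
  (2) [heat-flow rate] = kg·m²·s⁻³
  (3) V·A⁻¹ = J·C⁻¹·A⁻¹ = kg·m²·s⁻³·A⁻²
  (4) Ω = V·A⁻¹ = kg·m²·s⁻³·A⁻²
All reduce to kg·m²·s⁻³·A⁻² except (2), which is kg·m²·s⁻³.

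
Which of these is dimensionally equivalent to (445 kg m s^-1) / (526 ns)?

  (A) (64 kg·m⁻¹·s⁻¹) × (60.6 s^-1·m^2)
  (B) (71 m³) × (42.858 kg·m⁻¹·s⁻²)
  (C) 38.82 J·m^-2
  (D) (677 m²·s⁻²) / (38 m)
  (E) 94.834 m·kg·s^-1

Reference: [kg·m·s⁻¹] / [s] = kg·m·s⁻².
Each option:
  (A) [kg·m⁻¹·s⁻¹] · [m²·s⁻¹] = kg·m·s⁻²  ← same
  (B) [m³] · [kg·m⁻¹·s⁻²] = kg·m²·s⁻²
  (C) J·m⁻² = N·m·m⁻² = kg·s⁻²
  (D) [m²·s⁻²] / [m] = m·s⁻²
  (E) kg·m·s⁻¹
Only (A) matches kg·m·s⁻².

(A)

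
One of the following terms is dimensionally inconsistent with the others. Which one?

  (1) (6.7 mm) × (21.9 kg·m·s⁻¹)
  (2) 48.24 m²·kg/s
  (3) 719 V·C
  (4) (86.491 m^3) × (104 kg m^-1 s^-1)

(3)

Dimensions:
  (1) [m] · [kg·m·s⁻¹] = kg·m²·s⁻¹
  (2) kg·m²·s⁻¹
  (3) C·V = s·A·J·C⁻¹ = kg·m²·s⁻²
  (4) [m³] · [kg·m⁻¹·s⁻¹] = kg·m²·s⁻¹
All reduce to kg·m²·s⁻¹ except (3), which is kg·m²·s⁻².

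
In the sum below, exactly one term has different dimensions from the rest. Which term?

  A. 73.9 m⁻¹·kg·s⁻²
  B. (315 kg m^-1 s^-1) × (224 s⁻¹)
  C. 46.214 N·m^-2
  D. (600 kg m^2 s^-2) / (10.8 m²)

D.

Dimensions:
  A. kg·m⁻¹·s⁻²
  B. [kg·m⁻¹·s⁻¹] · [s⁻¹] = kg·m⁻¹·s⁻²
  C. N·m⁻² = kg·m·s⁻²·m⁻² = kg·m⁻¹·s⁻²
  D. [kg·m²·s⁻²] / [m²] = kg·s⁻²
All reduce to kg·m⁻¹·s⁻² except D., which is kg·s⁻².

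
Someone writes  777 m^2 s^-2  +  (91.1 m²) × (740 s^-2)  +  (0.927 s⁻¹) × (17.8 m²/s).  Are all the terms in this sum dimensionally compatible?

Dimensions:
  777 m^2 s^-2:  m²·s⁻²
  (91.1 m²) × (740 s^-2):  [m²] · [s⁻²] = m²·s⁻²
  (0.927 s⁻¹) × (17.8 m²/s):  [s⁻¹] · [m²·s⁻¹] = m²·s⁻²
Every term reduces to m²·s⁻².

Yes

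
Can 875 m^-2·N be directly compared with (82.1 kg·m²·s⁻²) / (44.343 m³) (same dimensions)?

Work out the base dimensions of each:
  875 m^-2·N:  N·m⁻² = kg·m·s⁻²·m⁻² = kg·m⁻¹·s⁻²
  (82.1 kg·m²·s⁻²) / (44.343 m³):  [kg·m²·s⁻²] / [m³] = kg·m⁻¹·s⁻²
Both are kg·m⁻¹·s⁻², so they have the same dimensions and can be added.

Yes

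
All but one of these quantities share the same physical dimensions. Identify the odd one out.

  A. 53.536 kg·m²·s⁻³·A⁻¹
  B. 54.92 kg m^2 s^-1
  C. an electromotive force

B.

Expand each in SI base units:
  A. kg·m²·s⁻³·A⁻¹
  B. kg·m²·s⁻¹
  C. [electromotive force] = kg·m²·s⁻³·A⁻¹
All reduce to kg·m²·s⁻³·A⁻¹ except B., which is kg·m²·s⁻¹.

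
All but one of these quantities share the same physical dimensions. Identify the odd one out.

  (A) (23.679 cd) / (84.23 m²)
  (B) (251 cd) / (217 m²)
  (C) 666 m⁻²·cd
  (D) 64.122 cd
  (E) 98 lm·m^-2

(D)

Dimensions:
  (A) [cd] / [m²] = m⁻²·cd
  (B) [cd] / [m²] = m⁻²·cd
  (C) cd·m⁻² = m⁻²·cd
  (D) cd
  (E) lm·m⁻² = cd·m⁻² = m⁻²·cd
All reduce to m⁻²·cd except (D), which is cd.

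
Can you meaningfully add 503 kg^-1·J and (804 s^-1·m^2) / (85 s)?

Reduce each to base SI dimensions:
  503 kg^-1·J:  J·kg⁻¹ = N·m·kg⁻¹ = m²·s⁻²
  (804 s^-1·m^2) / (85 s):  [m²·s⁻¹] / [s] = m²·s⁻²
Both are m²·s⁻², so they have the same dimensions and can be added.

Yes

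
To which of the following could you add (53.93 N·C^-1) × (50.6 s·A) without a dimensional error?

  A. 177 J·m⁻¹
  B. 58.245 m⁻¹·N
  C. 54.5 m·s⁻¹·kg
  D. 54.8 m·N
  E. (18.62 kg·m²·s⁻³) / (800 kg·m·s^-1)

Reference: [kg·m·s⁻³·A⁻¹] · [s·A] = kg·m·s⁻².
Each option:
  A. J·m⁻¹ = N·m·m⁻¹ = kg·m·s⁻²  ← same
  B. N·m⁻¹ = kg·m·s⁻²·m⁻¹ = kg·s⁻²
  C. kg·m·s⁻¹
  D. N·m = kg·m·s⁻²·m = kg·m²·s⁻²
  E. [kg·m²·s⁻³] / [kg·m·s⁻¹] = m·s⁻²
Only A. matches kg·m·s⁻².

A.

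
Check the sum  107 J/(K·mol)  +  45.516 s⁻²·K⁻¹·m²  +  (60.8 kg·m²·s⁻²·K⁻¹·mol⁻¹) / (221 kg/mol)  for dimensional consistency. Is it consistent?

No

Work out the base dimensions of each:
  107 J/(K·mol):  J·mol⁻¹·K⁻¹ = N·m·mol⁻¹·K⁻¹ = kg·m²·s⁻²·K⁻¹·mol⁻¹
  45.516 s⁻²·K⁻¹·m²:  m²·s⁻²·K⁻¹
  (60.8 kg·m²·s⁻²·K⁻¹·mol⁻¹) / (221 kg/mol):  [kg·m²·s⁻²·K⁻¹·mol⁻¹] / [kg·mol⁻¹] = m²·s⁻²·K⁻¹
The terms do not share a single dimension (kg·m²·s⁻²·K⁻¹·mol⁻¹ vs m²·s⁻²·K⁻¹).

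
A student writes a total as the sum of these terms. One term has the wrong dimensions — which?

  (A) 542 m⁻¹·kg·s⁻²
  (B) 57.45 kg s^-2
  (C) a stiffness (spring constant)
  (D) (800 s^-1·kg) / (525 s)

(A)

Reduce each to base SI dimensions:
  (A) kg·m⁻¹·s⁻²
  (B) kg·s⁻²
  (C) [stiffness (spring constant)] = kg·s⁻²
  (D) [kg·s⁻¹] / [s] = kg·s⁻²
All reduce to kg·s⁻² except (A), which is kg·m⁻¹·s⁻².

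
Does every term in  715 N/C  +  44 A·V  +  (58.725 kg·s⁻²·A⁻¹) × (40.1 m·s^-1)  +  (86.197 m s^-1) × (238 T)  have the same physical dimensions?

No

Expand each in SI base units:
  715 N/C:  N·C⁻¹ = kg·m·s⁻²·(s·A)⁻¹ = kg·m·s⁻³·A⁻¹
  44 A·V:  V·A = J·C⁻¹·A = kg·m²·s⁻³
  (58.725 kg·s⁻²·A⁻¹) × (40.1 m·s^-1):  [kg·s⁻²·A⁻¹] · [m·s⁻¹] = kg·m·s⁻³·A⁻¹
  (86.197 m s^-1) × (238 T):  [m·s⁻¹] · [kg·s⁻²·A⁻¹] = kg·m·s⁻³·A⁻¹
The terms do not share a single dimension (kg·m²·s⁻³ vs kg·m·s⁻³·A⁻¹).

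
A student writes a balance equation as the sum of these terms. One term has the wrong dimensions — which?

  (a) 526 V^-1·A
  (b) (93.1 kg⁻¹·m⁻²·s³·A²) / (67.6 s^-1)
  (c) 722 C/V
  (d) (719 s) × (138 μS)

(a)

In SI base units:
  (a) A·V⁻¹ = A·(J·C⁻¹)⁻¹ = kg⁻¹·m⁻²·s³·A²
  (b) [kg⁻¹·m⁻²·s³·A²] / [s⁻¹] = kg⁻¹·m⁻²·s⁴·A²
  (c) C·V⁻¹ = s·A·(J·C⁻¹)⁻¹ = kg⁻¹·m⁻²·s⁴·A²
  (d) [s] · [kg⁻¹·m⁻²·s³·A²] = kg⁻¹·m⁻²·s⁴·A²
All reduce to kg⁻¹·m⁻²·s⁴·A² except (a), which is kg⁻¹·m⁻²·s³·A².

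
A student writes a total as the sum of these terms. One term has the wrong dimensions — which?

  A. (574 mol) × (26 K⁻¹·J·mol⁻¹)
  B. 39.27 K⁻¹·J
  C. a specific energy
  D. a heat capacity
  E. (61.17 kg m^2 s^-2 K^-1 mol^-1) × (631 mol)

Reduce each to base SI dimensions:
  A. [mol] · [kg·m²·s⁻²·K⁻¹·mol⁻¹] = kg·m²·s⁻²·K⁻¹
  B. J·K⁻¹ = N·m·K⁻¹ = kg·m²·s⁻²·K⁻¹
  C. [specific energy] = m²·s⁻²
  D. [heat capacity] = kg·m²·s⁻²·K⁻¹
  E. [kg·m²·s⁻²·K⁻¹·mol⁻¹] · [mol] = kg·m²·s⁻²·K⁻¹
All reduce to kg·m²·s⁻²·K⁻¹ except C., which is m²·s⁻².

C.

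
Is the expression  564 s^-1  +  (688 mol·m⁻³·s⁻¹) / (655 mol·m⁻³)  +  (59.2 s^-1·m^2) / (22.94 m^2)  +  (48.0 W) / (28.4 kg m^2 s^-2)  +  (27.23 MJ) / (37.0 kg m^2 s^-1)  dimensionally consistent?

Reduce each to base SI dimensions:
  564 s^-1:  s⁻¹
  (688 mol·m⁻³·s⁻¹) / (655 mol·m⁻³):  [m⁻³·s⁻¹·mol] / [m⁻³·mol] = s⁻¹
  (59.2 s^-1·m^2) / (22.94 m^2):  [m²·s⁻¹] / [m²] = s⁻¹
  (48.0 W) / (28.4 kg m^2 s^-2):  [kg·m²·s⁻³] / [kg·m²·s⁻²] = s⁻¹
  (27.23 MJ) / (37.0 kg m^2 s^-1):  [kg·m²·s⁻²] / [kg·m²·s⁻¹] = s⁻¹
Every term reduces to s⁻¹.

Yes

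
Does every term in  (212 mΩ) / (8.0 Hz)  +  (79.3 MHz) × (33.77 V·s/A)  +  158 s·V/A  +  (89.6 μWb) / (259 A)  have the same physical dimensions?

No

Reduce each to base SI dimensions:
  (212 mΩ) / (8.0 Hz):  [kg·m²·s⁻³·A⁻²] / [s⁻¹] = kg·m²·s⁻²·A⁻²
  (79.3 MHz) × (33.77 V·s/A):  [s⁻¹] · [kg·m²·s⁻²·A⁻²] = kg·m²·s⁻³·A⁻²
  158 s·V/A:  V·s·A⁻¹ = J·C⁻¹·s·A⁻¹ = kg·m²·s⁻²·A⁻²
  (89.6 μWb) / (259 A):  [kg·m²·s⁻²·A⁻¹] / [A] = kg·m²·s⁻²·A⁻²
The terms do not share a single dimension (kg·m²·s⁻²·A⁻² vs kg·m²·s⁻³·A⁻²).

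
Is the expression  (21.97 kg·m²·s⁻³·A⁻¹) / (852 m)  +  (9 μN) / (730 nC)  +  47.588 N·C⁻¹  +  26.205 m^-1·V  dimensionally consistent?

Yes

In SI base units:
  (21.97 kg·m²·s⁻³·A⁻¹) / (852 m):  [kg·m²·s⁻³·A⁻¹] / [m] = kg·m·s⁻³·A⁻¹
  (9 μN) / (730 nC):  [kg·m·s⁻²] / [s·A] = kg·m·s⁻³·A⁻¹
  47.588 N·C⁻¹:  N·C⁻¹ = kg·m·s⁻²·(s·A)⁻¹ = kg·m·s⁻³·A⁻¹
  26.205 m^-1·V:  V·m⁻¹ = J·C⁻¹·m⁻¹ = kg·m·s⁻³·A⁻¹
Every term reduces to kg·m·s⁻³·A⁻¹.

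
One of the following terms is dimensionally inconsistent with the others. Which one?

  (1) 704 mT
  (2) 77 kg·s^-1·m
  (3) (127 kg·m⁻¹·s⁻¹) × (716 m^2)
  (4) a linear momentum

Work out the base dimensions of each:
  (1) T = Wb·m⁻² = kg·s⁻²·A⁻¹
  (2) kg·m·s⁻¹
  (3) [kg·m⁻¹·s⁻¹] · [m²] = kg·m·s⁻¹
  (4) [linear momentum] = kg·m·s⁻¹
All reduce to kg·m·s⁻¹ except (1), which is kg·s⁻²·A⁻¹.

(1)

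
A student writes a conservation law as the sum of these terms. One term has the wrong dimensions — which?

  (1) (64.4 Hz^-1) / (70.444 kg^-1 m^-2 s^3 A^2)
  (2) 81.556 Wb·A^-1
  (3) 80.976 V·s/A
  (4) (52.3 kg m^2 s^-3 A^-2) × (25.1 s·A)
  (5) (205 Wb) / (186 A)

(4)

Work out the base dimensions of each:
  (1) [s] / [kg⁻¹·m⁻²·s³·A²] = kg·m²·s⁻²·A⁻²
  (2) Wb·A⁻¹ = V·s·A⁻¹ = kg·m²·s⁻²·A⁻²
  (3) V·s·A⁻¹ = J·C⁻¹·s·A⁻¹ = kg·m²·s⁻²·A⁻²
  (4) [kg·m²·s⁻³·A⁻²] · [s·A] = kg·m²·s⁻²·A⁻¹
  (5) [kg·m²·s⁻²·A⁻¹] / [A] = kg·m²·s⁻²·A⁻²
All reduce to kg·m²·s⁻²·A⁻² except (4), which is kg·m²·s⁻²·A⁻¹.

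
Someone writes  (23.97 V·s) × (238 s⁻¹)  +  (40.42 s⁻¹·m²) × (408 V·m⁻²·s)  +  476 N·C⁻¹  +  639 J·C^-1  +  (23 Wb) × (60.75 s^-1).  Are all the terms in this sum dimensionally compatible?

Work out the base dimensions of each:
  (23.97 V·s) × (238 s⁻¹):  [kg·m²·s⁻²·A⁻¹] · [s⁻¹] = kg·m²·s⁻³·A⁻¹
  (40.42 s⁻¹·m²) × (408 V·m⁻²·s):  [m²·s⁻¹] · [kg·s⁻²·A⁻¹] = kg·m²·s⁻³·A⁻¹
  476 N·C⁻¹:  N·C⁻¹ = kg·m·s⁻²·(s·A)⁻¹ = kg·m·s⁻³·A⁻¹
  639 J·C^-1:  J·C⁻¹ = N·m·(s·A)⁻¹ = kg·m²·s⁻³·A⁻¹
  (23 Wb) × (60.75 s^-1):  [kg·m²·s⁻²·A⁻¹] · [s⁻¹] = kg·m²·s⁻³·A⁻¹
The terms do not share a single dimension (kg·m²·s⁻³·A⁻¹ vs kg·m·s⁻³·A⁻¹).

No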